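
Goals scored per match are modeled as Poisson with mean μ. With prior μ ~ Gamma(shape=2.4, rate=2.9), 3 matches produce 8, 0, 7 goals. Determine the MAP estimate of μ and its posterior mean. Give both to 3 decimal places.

Σ counts = 15. Posterior: Gamma(shape = 2.4+15 = 17.4, rate = 2.9+3 = 5.9).
Mode = (α−1)/β = 16.4/5.9 = 2.780.
Mean = α/β = 17.4/5.9 = 2.949.

MAP: 2.780. Posterior mean: 2.949.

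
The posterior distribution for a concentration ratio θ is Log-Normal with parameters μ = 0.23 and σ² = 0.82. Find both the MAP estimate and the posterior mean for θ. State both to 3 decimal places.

MAP = 0.554, posterior mean = 1.896

Mode = exp(μ − σ²) = exp(-0.59) = 0.554.
Mean = exp(μ + σ²/2) = exp(0.640) = 1.896.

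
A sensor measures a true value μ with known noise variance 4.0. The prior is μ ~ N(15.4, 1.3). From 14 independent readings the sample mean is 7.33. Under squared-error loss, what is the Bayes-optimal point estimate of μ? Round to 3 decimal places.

8.784

Posterior for μ is Normal. Precision-weighted mean: (1/1.3·15.4 + 14/4.0·7.33) / (1/1.3 + 14/4.0) = 8.784.
A Normal posterior is symmetric, so mode = mean.
Squared-error loss ⇒ the optimal estimator is the posterior mean.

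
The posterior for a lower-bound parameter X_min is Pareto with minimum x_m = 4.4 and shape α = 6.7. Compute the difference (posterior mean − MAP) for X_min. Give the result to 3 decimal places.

0.772

The Pareto density is strictly decreasing on [x_m, ∞), so the mode is x_m = 4.400.
Mean = α·x_m/(α−1) = 6.7·4.4/5.7 = 5.172.
Difference = 5.172 − 4.400 = 0.772.
Right-skewed posterior ⇒ mode < mean.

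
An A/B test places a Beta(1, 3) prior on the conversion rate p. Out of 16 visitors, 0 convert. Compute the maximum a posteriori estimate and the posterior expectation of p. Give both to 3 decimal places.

Posterior: Beta(1+0, 3+16) = Beta(1, 19).
Since α = 1 ≤ 1 and β > 1, the Beta density is monotone decreasing on [0,1]; the mode is at 0.
Mean = 1/(1+19) = 0.050.

MAP: 0.000. Posterior mean: 0.050.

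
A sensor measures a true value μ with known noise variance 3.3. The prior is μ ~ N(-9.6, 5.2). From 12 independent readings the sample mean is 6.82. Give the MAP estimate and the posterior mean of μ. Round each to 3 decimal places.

Posterior for μ is Normal. Precision-weighted mean: (1/5.2·-9.6 + 12/3.3·6.82) / (1/5.2 + 12/3.3) = 5.995.
A Normal posterior is symmetric, so mode = mean.

MAP: 5.995. Posterior mean: 5.995.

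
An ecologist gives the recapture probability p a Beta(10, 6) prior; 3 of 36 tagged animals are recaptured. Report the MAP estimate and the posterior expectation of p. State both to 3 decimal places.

Posterior: Beta(10+3, 6+33) = Beta(13, 39).
Mode = (13−1)/(13+39−2) = 12/50 = 0.240.
Mean = 13/(13+39) = 13/52 = 0.250.

MAP = 0.240; posterior mean = 0.250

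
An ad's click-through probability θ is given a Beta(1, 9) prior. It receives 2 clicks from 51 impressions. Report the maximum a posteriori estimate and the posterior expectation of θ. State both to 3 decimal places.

Posterior: Beta(1+2, 9+49) = Beta(3, 58).
Mode = (3−1)/(3+58−2) = 2/59 = 0.034.
Mean = 3/(3+58) = 3/61 = 0.049.
Mean > mode: the posterior has a right tail.

θ_MAP = 0.034, E[θ|data] = 0.049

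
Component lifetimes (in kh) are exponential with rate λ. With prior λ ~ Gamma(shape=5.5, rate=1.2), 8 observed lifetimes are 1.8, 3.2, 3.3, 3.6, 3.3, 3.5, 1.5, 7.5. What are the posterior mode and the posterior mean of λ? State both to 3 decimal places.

MAP = 0.433; posterior mean = 0.467

Σ times = 27.7. Posterior: Gamma(shape = 5.5+8 = 13.5, rate = 1.2+27.7 = 28.9).
Mode = (α−1)/β = 12.5/28.9 = 0.433.
Mean = α/β = 13.5/28.9 = 0.467.
The mean is pulled above the mode by the posterior's right skew.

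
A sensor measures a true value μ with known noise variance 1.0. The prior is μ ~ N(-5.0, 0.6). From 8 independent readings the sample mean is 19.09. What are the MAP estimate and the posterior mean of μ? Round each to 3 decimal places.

MAP = 14.937, posterior mean = 14.937

Posterior for μ is Normal. Precision-weighted mean: (1/0.6·-5.0 + 8/1.0·19.09) / (1/0.6 + 8/1.0) = 14.937.
A Normal posterior is symmetric, so mode = mean.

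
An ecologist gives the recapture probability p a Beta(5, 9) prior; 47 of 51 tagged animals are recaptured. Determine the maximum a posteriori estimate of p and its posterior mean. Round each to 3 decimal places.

Posterior: Beta(5+47, 9+4) = Beta(52, 13).
Mode = (52−1)/(52+13−2) = 51/63 = 0.810.
Mean = 52/(52+13) = 52/65 = 0.800.

MAP = 0.810; posterior mean = 0.800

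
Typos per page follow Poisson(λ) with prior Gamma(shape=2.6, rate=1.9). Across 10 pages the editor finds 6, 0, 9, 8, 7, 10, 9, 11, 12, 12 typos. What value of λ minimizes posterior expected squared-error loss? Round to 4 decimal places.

Σ counts = 84. Posterior: Gamma(shape = 2.6+84 = 86.6, rate = 1.9+10 = 11.9).
Mode = (α−1)/β = 85.6/11.9 = 7.1933.
Mean = α/β = 86.6/11.9 = 7.2773.
Squared-error loss ⇒ the optimal estimator is the posterior mean.

7.2773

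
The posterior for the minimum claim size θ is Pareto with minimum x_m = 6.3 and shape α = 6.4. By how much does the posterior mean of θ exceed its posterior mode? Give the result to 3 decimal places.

1.167

The Pareto density is strictly decreasing on [x_m, ∞), so the mode is x_m = 6.300.
Mean = α·x_m/(α−1) = 6.4·6.3/5.4 = 7.467.
Difference = 7.467 − 6.300 = 1.167.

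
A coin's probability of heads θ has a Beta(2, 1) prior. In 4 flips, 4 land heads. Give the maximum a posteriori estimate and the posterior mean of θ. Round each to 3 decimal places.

MAP: 1.000. Posterior mean: 0.857.

Posterior: Beta(2+4, 1+0) = Beta(6, 1).
Since β = 1 ≤ 1 and α > 1, the Beta density is monotone increasing on [0,1]; the mode is at 1.
Mean = 6/(6+1) = 0.857.
Left-skewed posterior ⇒ mean < mode.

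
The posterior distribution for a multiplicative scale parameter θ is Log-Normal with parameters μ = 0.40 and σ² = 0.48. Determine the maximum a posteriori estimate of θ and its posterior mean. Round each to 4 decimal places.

Mode = exp(μ − σ²) = exp(-0.08) = 0.9231.
Mean = exp(μ + σ²/2) = exp(0.640) = 1.8965.

MAP = 0.9231; posterior mean = 1.8965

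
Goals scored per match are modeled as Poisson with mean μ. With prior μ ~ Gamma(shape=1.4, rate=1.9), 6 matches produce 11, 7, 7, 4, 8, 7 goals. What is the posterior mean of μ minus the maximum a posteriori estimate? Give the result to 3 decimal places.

0.127

Σ counts = 44. Posterior: Gamma(shape = 1.4+44 = 45.4, rate = 1.9+6 = 7.9).
Mode = (α−1)/β = 44.4/7.9 = 5.620.
Mean = α/β = 45.4/7.9 = 5.747.
Difference = 5.747 − 5.620 = 0.127.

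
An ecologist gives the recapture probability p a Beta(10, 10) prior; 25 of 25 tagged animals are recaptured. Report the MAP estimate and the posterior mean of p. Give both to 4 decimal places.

p_MAP = 0.7907, E[p|data] = 0.7778

Posterior: Beta(10+25, 10+0) = Beta(35, 10).
Mode = (35−1)/(35+10−2) = 34/43 = 0.7907.
Mean = 35/(35+10) = 35/45 = 0.7778.
Mode > mean: the posterior has a left tail.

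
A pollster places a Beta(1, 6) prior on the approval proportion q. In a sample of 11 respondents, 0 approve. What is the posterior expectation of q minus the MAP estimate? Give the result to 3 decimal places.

Posterior: Beta(1+0, 6+11) = Beta(1, 17).
Since α = 1 ≤ 1 and β > 1, the Beta density is monotone decreasing on [0,1]; the mode is at 0.
Mean = 1/(1+17) = 0.056.
Difference = 0.056 − 0.000 = 0.056.

0.056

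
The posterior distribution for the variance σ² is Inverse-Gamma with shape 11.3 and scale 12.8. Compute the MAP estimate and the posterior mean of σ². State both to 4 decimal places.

Mode = β/(α+1) = 12.8/12.3 = 1.0407.
Mean = β/(α−1) = 12.8/10.3 = 1.2427.

MAP = 1.0407, posterior mean = 1.2427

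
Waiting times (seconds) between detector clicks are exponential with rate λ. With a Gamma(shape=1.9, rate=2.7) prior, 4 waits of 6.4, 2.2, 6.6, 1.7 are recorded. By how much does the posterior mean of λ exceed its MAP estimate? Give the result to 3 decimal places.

Σ times = 16.9. Posterior: Gamma(shape = 1.9+4 = 5.9, rate = 2.7+16.9 = 19.6).
Mode = (α−1)/β = 4.9/19.6 = 0.250.
Mean = α/β = 5.9/19.6 = 0.301.
Difference = 0.301 − 0.250 = 0.051.
The posterior is right-skewed, so the mean exceeds the mode.

0.051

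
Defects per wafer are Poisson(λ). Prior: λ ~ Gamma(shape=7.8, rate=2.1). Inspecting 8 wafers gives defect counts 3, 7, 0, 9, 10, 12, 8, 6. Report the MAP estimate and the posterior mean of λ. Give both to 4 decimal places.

MAP = 6.1188; posterior mean = 6.2178

Σ counts = 55. Posterior: Gamma(shape = 7.8+55 = 62.8, rate = 2.1+8 = 10.1).
Mode = (α−1)/β = 61.8/10.1 = 6.1188.
Mean = α/β = 62.8/10.1 = 6.2178.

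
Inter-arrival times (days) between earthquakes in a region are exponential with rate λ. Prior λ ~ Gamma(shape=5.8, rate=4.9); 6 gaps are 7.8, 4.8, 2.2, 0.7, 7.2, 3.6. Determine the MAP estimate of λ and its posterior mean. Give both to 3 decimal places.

Σ times = 26.3. Posterior: Gamma(shape = 5.8+6 = 11.8, rate = 4.9+26.3 = 31.2).
Mode = (α−1)/β = 10.8/31.2 = 0.346.
Mean = α/β = 11.8/31.2 = 0.378.

λ_MAP = 0.346, E[λ|data] = 0.378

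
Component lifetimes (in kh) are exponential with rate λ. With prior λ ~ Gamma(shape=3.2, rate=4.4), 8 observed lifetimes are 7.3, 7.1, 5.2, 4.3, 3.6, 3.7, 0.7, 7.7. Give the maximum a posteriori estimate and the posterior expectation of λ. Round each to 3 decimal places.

MAP = 0.232; posterior mean = 0.255

Σ times = 39.6. Posterior: Gamma(shape = 3.2+8 = 11.2, rate = 4.4+39.6 = 44.0).
Mode = (α−1)/β = 10.2/44.0 = 0.232.
Mean = α/β = 11.2/44.0 = 0.255.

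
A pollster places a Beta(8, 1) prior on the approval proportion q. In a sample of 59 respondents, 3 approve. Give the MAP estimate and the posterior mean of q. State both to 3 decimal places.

MAP estimate = 0.152, posterior mean = 0.162

Posterior: Beta(8+3, 1+56) = Beta(11, 57).
Mode = (11−1)/(11+57−2) = 10/66 = 0.152.
Mean = 11/(11+57) = 11/68 = 0.162.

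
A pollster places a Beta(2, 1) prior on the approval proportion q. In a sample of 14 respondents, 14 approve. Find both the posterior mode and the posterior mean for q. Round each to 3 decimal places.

Posterior: Beta(2+14, 1+0) = Beta(16, 1).
Since β = 1 ≤ 1 and α > 1, the Beta density is monotone increasing on [0,1]; the mode is at 1.
Mean = 16/(16+1) = 0.941.
The posterior is left-skewed, so the mode exceeds the mean.

q_MAP = 1.000, E[q|data] = 0.941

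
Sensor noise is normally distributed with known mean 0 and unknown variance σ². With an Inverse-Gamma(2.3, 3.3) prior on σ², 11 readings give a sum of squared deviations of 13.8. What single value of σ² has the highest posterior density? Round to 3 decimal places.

Posterior: Inverse-Gamma(shape = 2.3+11/2 = 7.8, scale = 3.3+13.8/2 = 10.2).
Mode = β/(α+1) = 10.2/8.8 = 1.159.
Mean = β/(α−1) = 10.2/6.8 = 1.500.
This is the posterior mode — the MAP estimate.

1.159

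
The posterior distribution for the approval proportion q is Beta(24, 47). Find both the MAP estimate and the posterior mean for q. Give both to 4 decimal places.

q_MAP = 0.3333, E[q|data] = 0.3380

Mode = (24−1)/(24+47−2) = 23/69 = 0.3333.
Mean = 24/(24+47) = 24/71 = 0.3380.
The mean is pulled above the mode by the posterior's right skew.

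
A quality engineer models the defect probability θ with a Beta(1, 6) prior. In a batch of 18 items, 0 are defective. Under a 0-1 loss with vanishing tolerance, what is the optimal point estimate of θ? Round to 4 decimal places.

0.0000

Posterior: Beta(1+0, 6+18) = Beta(1, 24).
Since α = 1 ≤ 1 and β > 1, the Beta density is monotone decreasing on [0,1]; the mode is at 0.
Mean = 1/(1+24) = 0.0400.
This is the posterior mode — the MAP estimate.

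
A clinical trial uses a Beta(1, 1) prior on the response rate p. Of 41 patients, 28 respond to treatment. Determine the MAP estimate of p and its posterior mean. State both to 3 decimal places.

MAP = 0.683, posterior mean = 0.674

Posterior: Beta(1+28, 1+13) = Beta(29, 14).
Mode = (29−1)/(29+14−2) = 28/41 = 0.683.
Mean = 29/(29+14) = 29/43 = 0.674.
Mode > mean: the posterior has a left tail.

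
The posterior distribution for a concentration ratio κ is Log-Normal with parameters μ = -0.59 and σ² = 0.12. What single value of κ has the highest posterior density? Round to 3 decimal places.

Mode = exp(μ − σ²) = exp(-0.71) = 0.492.
Mean = exp(μ + σ²/2) = exp(-0.530) = 0.589.
This is the posterior mode — the MAP estimate.

0.492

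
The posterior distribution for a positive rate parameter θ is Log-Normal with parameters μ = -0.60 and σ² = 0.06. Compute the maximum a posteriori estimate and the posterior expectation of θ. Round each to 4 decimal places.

Mode = exp(μ − σ²) = exp(-0.66) = 0.5169.
Mean = exp(μ + σ²/2) = exp(-0.570) = 0.5655.

MAP: 0.5169. Posterior mean: 0.5655.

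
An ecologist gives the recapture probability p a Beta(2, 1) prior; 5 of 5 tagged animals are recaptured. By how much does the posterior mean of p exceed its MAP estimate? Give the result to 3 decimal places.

-0.125

Posterior: Beta(2+5, 1+0) = Beta(7, 1).
Since β = 1 ≤ 1 and α > 1, the Beta density is monotone increasing on [0,1]; the mode is at 1.
Mean = 7/(7+1) = 0.875.
Difference = 0.875 − 1.000 = -0.125.
Left-skewed posterior ⇒ mean < mode.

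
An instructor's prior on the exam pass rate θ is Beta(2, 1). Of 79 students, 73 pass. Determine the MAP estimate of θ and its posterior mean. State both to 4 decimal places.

Posterior: Beta(2+73, 1+6) = Beta(75, 7).
Mode = (75−1)/(75+7−2) = 74/80 = 0.9250.
Mean = 75/(75+7) = 75/82 = 0.9146.
The posterior is left-skewed, so the mode exceeds the mean.

MAP estimate = 0.9250, posterior mean = 0.9146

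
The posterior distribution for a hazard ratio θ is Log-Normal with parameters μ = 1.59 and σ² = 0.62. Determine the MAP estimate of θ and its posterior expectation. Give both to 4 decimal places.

MAP estimate = 2.6379, posterior expectation = 6.6859

Mode = exp(μ − σ²) = exp(0.97) = 2.6379.
Mean = exp(μ + σ²/2) = exp(1.900) = 6.6859.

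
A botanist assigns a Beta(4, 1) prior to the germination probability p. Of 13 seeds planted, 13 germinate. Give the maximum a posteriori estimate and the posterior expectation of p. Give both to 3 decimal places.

maximum a posteriori estimate = 1.000, posterior expectation = 0.944

Posterior: Beta(4+13, 1+0) = Beta(17, 1).
Since β = 1 ≤ 1 and α > 1, the Beta density is monotone increasing on [0,1]; the mode is at 1.
Mean = 17/(17+1) = 0.944.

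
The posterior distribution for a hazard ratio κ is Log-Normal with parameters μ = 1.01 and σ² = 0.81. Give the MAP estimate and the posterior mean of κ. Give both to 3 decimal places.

Mode = exp(μ − σ²) = exp(0.20) = 1.221.
Mean = exp(μ + σ²/2) = exp(1.415) = 4.116.
Mean > mode: the posterior has a right tail.

MAP = 1.221, posterior mean = 4.116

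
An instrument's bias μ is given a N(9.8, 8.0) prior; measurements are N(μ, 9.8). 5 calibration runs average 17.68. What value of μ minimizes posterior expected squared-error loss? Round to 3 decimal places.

Posterior for μ is Normal. Precision-weighted mean: (1/8.0·9.8 + 5/9.8·17.68) / (1/8.0 + 5/9.8) = 16.129.
A Normal posterior is symmetric, so mode = mean.
Squared-error loss ⇒ the optimal estimator is the posterior mean.

16.129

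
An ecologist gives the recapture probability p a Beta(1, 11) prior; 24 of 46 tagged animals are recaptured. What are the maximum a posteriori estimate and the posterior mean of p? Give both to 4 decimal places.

Posterior: Beta(1+24, 11+22) = Beta(25, 33).
Mode = (25−1)/(25+33−2) = 24/56 = 0.4286.
Mean = 25/(25+33) = 25/58 = 0.4310.
The posterior is right-skewed, so the mean exceeds the mode.

MAP: 0.4286. Posterior mean: 0.4310.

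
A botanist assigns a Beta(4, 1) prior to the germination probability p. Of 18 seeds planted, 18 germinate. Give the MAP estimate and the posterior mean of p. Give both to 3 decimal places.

Posterior: Beta(4+18, 1+0) = Beta(22, 1).
Since β = 1 ≤ 1 and α > 1, the Beta density is monotone increasing on [0,1]; the mode is at 1.
Mean = 22/(22+1) = 0.957.
The mean is pulled below the mode by the posterior's left skew.

MAP estimate = 1.000, posterior mean = 0.957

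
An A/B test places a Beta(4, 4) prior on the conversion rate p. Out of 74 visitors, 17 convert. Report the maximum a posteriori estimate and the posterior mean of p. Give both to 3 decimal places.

MAP: 0.250. Posterior mean: 0.256.

Posterior: Beta(4+17, 4+57) = Beta(21, 61).
Mode = (21−1)/(21+61−2) = 20/80 = 0.250.
Mean = 21/(21+61) = 21/82 = 0.256.
The posterior is right-skewed, so the mean exceeds the mode.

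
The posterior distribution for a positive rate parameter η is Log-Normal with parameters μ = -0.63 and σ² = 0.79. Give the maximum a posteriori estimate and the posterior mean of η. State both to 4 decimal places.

Mode = exp(μ − σ²) = exp(-1.42) = 0.2417.
Mean = exp(μ + σ²/2) = exp(-0.235) = 0.7906.
The posterior is right-skewed, so the mean exceeds the mode.

maximum a posteriori estimate = 0.2417, posterior mean = 0.7906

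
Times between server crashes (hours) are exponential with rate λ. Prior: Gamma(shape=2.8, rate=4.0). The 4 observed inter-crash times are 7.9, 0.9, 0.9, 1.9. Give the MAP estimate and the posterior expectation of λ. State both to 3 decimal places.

MAP = 0.372; posterior mean = 0.436

Σ times = 11.6. Posterior: Gamma(shape = 2.8+4 = 6.8, rate = 4.0+11.6 = 15.6).
Mode = (α−1)/β = 5.8/15.6 = 0.372.
Mean = α/β = 6.8/15.6 = 0.436.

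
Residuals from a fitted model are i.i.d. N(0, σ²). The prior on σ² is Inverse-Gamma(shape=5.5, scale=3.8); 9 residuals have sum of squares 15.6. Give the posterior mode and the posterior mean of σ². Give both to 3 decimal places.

σ²_MAP = 1.055, E[σ²|data] = 1.289

Posterior: Inverse-Gamma(shape = 5.5+9/2 = 10.0, scale = 3.8+15.6/2 = 11.6).
Mode = β/(α+1) = 11.6/11.0 = 1.055.
Mean = β/(α−1) = 11.6/9.0 = 1.289.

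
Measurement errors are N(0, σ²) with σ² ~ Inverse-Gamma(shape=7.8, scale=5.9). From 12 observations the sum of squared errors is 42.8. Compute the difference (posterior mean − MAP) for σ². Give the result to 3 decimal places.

Posterior: Inverse-Gamma(shape = 7.8+12/2 = 13.8, scale = 5.9+42.8/2 = 27.3).
Mode = β/(α+1) = 27.3/14.8 = 1.845.
Mean = β/(α−1) = 27.3/12.8 = 2.133.
Difference = 2.133 − 1.845 = 0.288.

0.288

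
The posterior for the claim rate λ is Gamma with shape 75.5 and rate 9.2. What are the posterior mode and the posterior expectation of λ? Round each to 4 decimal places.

MAP = 8.0978, posterior mean = 8.2065

Mode = (α−1)/β = 74.5/9.2 = 8.0978.
Mean = α/β = 75.5/9.2 = 8.2065.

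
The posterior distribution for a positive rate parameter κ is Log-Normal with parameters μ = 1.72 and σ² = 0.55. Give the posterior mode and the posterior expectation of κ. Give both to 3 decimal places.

MAP: 3.222. Posterior mean: 7.352.

Mode = exp(μ − σ²) = exp(1.17) = 3.222.
Mean = exp(μ + σ²/2) = exp(1.995) = 7.352.
The posterior is right-skewed, so the mean exceeds the mode.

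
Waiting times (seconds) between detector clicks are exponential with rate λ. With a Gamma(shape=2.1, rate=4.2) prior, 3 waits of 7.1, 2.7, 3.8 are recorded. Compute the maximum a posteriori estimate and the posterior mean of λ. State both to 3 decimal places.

MAP = 0.230; posterior mean = 0.287

Σ times = 13.6. Posterior: Gamma(shape = 2.1+3 = 5.1, rate = 4.2+13.6 = 17.8).
Mode = (α−1)/β = 4.1/17.8 = 0.230.
Mean = α/β = 5.1/17.8 = 0.287.
The posterior is right-skewed, so the mean exceeds the mode.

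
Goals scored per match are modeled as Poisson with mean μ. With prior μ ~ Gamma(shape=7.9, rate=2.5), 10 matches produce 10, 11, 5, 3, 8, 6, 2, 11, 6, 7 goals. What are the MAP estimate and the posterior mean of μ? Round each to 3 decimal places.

Σ counts = 69. Posterior: Gamma(shape = 7.9+69 = 76.9, rate = 2.5+10 = 12.5).
Mode = (α−1)/β = 75.9/12.5 = 6.072.
Mean = α/β = 76.9/12.5 = 6.152.
Right-skewed posterior ⇒ mode < mean.

MAP estimate = 6.072, posterior mean = 6.152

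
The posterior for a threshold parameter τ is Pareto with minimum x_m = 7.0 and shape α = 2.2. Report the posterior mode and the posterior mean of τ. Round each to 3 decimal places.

τ_MAP = 7.000, E[τ|data] = 12.833

The Pareto density is strictly decreasing on [x_m, ∞), so the mode is x_m = 7.000.
Mean = α·x_m/(α−1) = 2.2·7.0/1.2 = 12.833.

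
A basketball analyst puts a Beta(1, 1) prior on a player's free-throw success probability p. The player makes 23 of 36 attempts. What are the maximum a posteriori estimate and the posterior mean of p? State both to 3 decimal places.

Posterior: Beta(1+23, 1+13) = Beta(24, 14).
Mode = (24−1)/(24+14−2) = 23/36 = 0.639.
With a flat prior the MAP equals the MLE, 23/36.
Mean = 24/(24+14) = 24/38 = 0.632.

MAP: 0.639. Posterior mean: 0.632.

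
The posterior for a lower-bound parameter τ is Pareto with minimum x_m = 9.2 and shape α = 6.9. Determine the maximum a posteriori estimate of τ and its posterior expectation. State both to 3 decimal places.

maximum a posteriori estimate = 9.200, posterior expectation = 10.759

The Pareto density is strictly decreasing on [x_m, ∞), so the mode is x_m = 9.200.
Mean = α·x_m/(α−1) = 6.9·9.2/5.9 = 10.759.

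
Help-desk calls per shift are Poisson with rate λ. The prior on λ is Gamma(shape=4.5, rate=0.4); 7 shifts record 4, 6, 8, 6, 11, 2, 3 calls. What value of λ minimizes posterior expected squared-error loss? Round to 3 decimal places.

6.014

Σ counts = 40. Posterior: Gamma(shape = 4.5+40 = 44.5, rate = 0.4+7 = 7.4).
Mode = (α−1)/β = 43.5/7.4 = 5.878.
Mean = α/β = 44.5/7.4 = 6.014.
Squared-error loss ⇒ the optimal estimator is the posterior mean.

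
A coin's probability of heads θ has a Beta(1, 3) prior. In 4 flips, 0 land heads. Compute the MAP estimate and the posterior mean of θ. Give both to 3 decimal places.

Posterior: Beta(1+0, 3+4) = Beta(1, 7).
Since α = 1 ≤ 1 and β > 1, the Beta density is monotone decreasing on [0,1]; the mode is at 0.
Mean = 1/(1+7) = 0.125.
Mean > mode: the posterior has a right tail.

MAP = 0.000; posterior mean = 0.125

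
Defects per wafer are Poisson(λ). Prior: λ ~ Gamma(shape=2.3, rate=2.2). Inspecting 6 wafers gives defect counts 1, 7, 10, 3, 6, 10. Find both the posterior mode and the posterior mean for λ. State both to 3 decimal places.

MAP = 4.671; posterior mean = 4.793

Σ counts = 37. Posterior: Gamma(shape = 2.3+37 = 39.3, rate = 2.2+6 = 8.2).
Mode = (α−1)/β = 38.3/8.2 = 4.671.
Mean = α/β = 39.3/8.2 = 4.793.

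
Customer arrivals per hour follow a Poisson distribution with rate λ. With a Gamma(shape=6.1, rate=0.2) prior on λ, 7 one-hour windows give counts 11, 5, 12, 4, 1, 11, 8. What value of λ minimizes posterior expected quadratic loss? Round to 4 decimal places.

Σ counts = 52. Posterior: Gamma(shape = 6.1+52 = 58.1, rate = 0.2+7 = 7.2).
Mode = (α−1)/β = 57.1/7.2 = 7.9306.
Mean = α/β = 58.1/7.2 = 8.0694.
Quadratic loss ⇒ the optimal estimator is the posterior mean.

8.0694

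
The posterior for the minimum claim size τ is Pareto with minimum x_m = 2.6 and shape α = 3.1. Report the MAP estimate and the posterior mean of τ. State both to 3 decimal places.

The Pareto density is strictly decreasing on [x_m, ∞), so the mode is x_m = 2.600.
Mean = α·x_m/(α−1) = 3.1·2.6/2.1 = 3.838.

MAP = 2.600, posterior mean = 3.838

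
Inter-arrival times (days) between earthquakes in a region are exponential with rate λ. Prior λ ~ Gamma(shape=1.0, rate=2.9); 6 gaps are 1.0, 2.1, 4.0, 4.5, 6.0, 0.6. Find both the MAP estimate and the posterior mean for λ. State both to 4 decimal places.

MAP: 0.2844. Posterior mean: 0.3318.

Σ times = 18.2. Posterior: Gamma(shape = 1.0+6 = 7.0, rate = 2.9+18.2 = 21.1).
Mode = (α−1)/β = 6.0/21.1 = 0.2844.
Mean = α/β = 7.0/21.1 = 0.3318.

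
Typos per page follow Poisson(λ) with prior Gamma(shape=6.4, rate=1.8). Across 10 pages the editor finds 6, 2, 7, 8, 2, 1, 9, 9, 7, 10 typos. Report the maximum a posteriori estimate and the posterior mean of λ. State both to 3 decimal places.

Σ counts = 61. Posterior: Gamma(shape = 6.4+61 = 67.4, rate = 1.8+10 = 11.8).
Mode = (α−1)/β = 66.4/11.8 = 5.627.
Mean = α/β = 67.4/11.8 = 5.712.

maximum a posteriori estimate = 5.627, posterior mean = 5.712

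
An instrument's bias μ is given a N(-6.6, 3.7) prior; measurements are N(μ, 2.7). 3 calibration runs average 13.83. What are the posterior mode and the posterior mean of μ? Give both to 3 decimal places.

MAP = 9.833; posterior mean = 9.833

Posterior for μ is Normal. Precision-weighted mean: (1/3.7·-6.6 + 3/2.7·13.83) / (1/3.7 + 3/2.7) = 9.833.
A Normal posterior is symmetric, so mode = mean.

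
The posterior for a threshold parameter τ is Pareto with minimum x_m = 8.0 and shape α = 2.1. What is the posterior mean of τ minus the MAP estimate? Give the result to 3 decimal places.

The Pareto density is strictly decreasing on [x_m, ∞), so the mode is x_m = 8.000.
Mean = α·x_m/(α−1) = 2.1·8.0/1.1 = 15.273.
Difference = 15.273 − 8.000 = 7.273.
Mean > mode: the posterior has a right tail.

7.273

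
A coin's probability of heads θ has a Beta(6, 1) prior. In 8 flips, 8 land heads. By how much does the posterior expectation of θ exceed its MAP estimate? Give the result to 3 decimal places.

-0.067

Posterior: Beta(6+8, 1+0) = Beta(14, 1).
Since β = 1 ≤ 1 and α > 1, the Beta density is monotone increasing on [0,1]; the mode is at 1.
Mean = 14/(14+1) = 0.933.
Difference = 0.933 − 1.000 = -0.067.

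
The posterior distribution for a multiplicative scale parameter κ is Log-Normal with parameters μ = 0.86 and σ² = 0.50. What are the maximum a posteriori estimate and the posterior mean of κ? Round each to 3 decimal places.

Mode = exp(μ − σ²) = exp(0.36) = 1.433.
Mean = exp(μ + σ²/2) = exp(1.110) = 3.034.

maximum a posteriori estimate = 1.433, posterior mean = 3.034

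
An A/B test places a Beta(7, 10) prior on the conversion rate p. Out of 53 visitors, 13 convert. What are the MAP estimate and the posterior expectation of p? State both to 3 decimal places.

p_MAP = 0.279, E[p|data] = 0.286

Posterior: Beta(7+13, 10+40) = Beta(20, 50).
Mode = (20−1)/(20+50−2) = 19/68 = 0.279.
Mean = 20/(20+50) = 20/70 = 0.286.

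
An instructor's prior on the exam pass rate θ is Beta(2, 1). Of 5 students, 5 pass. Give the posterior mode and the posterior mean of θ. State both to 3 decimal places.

MAP: 1.000. Posterior mean: 0.875.

Posterior: Beta(2+5, 1+0) = Beta(7, 1).
Since β = 1 ≤ 1 and α > 1, the Beta density is monotone increasing on [0,1]; the mode is at 1.
Mean = 7/(7+1) = 0.875.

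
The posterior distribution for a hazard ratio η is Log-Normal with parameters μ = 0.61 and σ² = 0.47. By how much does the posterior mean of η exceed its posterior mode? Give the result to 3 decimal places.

1.178

Mode = exp(μ − σ²) = exp(0.14) = 1.150.
Mean = exp(μ + σ²/2) = exp(0.845) = 2.328.
Difference = 2.328 − 1.150 = 1.178.
The mean is pulled above the mode by the posterior's right skew.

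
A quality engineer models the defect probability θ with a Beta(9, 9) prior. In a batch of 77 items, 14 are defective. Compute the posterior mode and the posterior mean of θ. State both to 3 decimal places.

Posterior: Beta(9+14, 9+63) = Beta(23, 72).
Mode = (23−1)/(23+72−2) = 22/93 = 0.237.
Mean = 23/(23+72) = 23/95 = 0.242.

MAP: 0.237. Posterior mean: 0.242.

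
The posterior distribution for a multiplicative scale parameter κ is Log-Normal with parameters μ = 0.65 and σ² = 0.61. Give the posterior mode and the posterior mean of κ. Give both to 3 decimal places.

MAP = 1.041, posterior mean = 2.599

Mode = exp(μ − σ²) = exp(0.04) = 1.041.
Mean = exp(μ + σ²/2) = exp(0.955) = 2.599.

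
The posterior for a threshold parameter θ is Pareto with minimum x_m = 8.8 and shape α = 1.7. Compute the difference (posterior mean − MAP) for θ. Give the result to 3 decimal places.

The Pareto density is strictly decreasing on [x_m, ∞), so the mode is x_m = 8.800.
Mean = α·x_m/(α−1) = 1.7·8.8/0.7 = 21.371.
Difference = 21.371 − 8.800 = 12.571.

12.571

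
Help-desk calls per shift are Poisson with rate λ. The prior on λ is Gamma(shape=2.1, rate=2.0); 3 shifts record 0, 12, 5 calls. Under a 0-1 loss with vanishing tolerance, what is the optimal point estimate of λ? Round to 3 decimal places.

Σ counts = 17. Posterior: Gamma(shape = 2.1+17 = 19.1, rate = 2.0+3 = 5.0).
Mode = (α−1)/β = 18.1/5.0 = 3.620.
Mean = α/β = 19.1/5.0 = 3.820.
This is the posterior mode — the MAP estimate.

3.620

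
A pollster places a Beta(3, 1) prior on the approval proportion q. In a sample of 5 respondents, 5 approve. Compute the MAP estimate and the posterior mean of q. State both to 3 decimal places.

MAP: 1.000. Posterior mean: 0.889.

Posterior: Beta(3+5, 1+0) = Beta(8, 1).
Since β = 1 ≤ 1 and α > 1, the Beta density is monotone increasing on [0,1]; the mode is at 1.
Mean = 8/(8+1) = 0.889.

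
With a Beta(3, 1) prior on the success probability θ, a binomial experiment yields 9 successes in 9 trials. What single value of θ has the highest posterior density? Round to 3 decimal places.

1.000

Posterior: Beta(3+9, 1+0) = Beta(12, 1).
Since β = 1 ≤ 1 and α > 1, the Beta density is monotone increasing on [0,1]; the mode is at 1.
Mean = 12/(12+1) = 0.923.
This is the posterior mode — the MAP estimate.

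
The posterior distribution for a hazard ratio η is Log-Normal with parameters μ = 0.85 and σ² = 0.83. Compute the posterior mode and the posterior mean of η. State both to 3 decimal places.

MAP = 1.020; posterior mean = 3.543

Mode = exp(μ − σ²) = exp(0.02) = 1.020.
Mean = exp(μ + σ²/2) = exp(1.265) = 3.543.
The posterior is right-skewed, so the mean exceeds the mode.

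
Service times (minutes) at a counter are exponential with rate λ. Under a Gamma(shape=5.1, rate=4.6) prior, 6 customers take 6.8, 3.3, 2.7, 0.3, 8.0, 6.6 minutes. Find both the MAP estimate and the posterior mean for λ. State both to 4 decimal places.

Σ times = 27.7. Posterior: Gamma(shape = 5.1+6 = 11.1, rate = 4.6+27.7 = 32.3).
Mode = (α−1)/β = 10.1/32.3 = 0.3127.
Mean = α/β = 11.1/32.3 = 0.3437.

MAP = 0.3127, posterior mean = 0.3437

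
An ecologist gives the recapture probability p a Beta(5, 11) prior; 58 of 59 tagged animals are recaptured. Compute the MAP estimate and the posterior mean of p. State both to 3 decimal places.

Posterior: Beta(5+58, 11+1) = Beta(63, 12).
Mode = (63−1)/(63+12−2) = 62/73 = 0.849.
Mean = 63/(63+12) = 63/75 = 0.840.

MAP = 0.849; posterior mean = 0.840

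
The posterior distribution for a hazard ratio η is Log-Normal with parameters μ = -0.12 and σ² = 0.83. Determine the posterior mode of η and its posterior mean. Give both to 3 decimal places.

Mode = exp(μ − σ²) = exp(-0.95) = 0.387.
Mean = exp(μ + σ²/2) = exp(0.295) = 1.343.

η_MAP = 0.387, E[η|data] = 1.343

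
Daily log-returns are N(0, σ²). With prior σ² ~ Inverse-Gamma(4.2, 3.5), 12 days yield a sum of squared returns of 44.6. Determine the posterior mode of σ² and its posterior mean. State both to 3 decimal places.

MAP = 2.304, posterior mean = 2.804

Posterior: Inverse-Gamma(shape = 4.2+12/2 = 10.2, scale = 3.5+44.6/2 = 25.8).
Mode = β/(α+1) = 25.8/11.2 = 2.304.
Mean = β/(α−1) = 25.8/9.2 = 2.804.
The mean is pulled above the mode by the posterior's right skew.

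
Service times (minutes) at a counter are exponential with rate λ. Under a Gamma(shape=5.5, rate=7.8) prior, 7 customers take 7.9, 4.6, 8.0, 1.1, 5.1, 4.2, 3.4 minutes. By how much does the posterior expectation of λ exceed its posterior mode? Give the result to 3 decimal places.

Σ times = 34.3. Posterior: Gamma(shape = 5.5+7 = 12.5, rate = 7.8+34.3 = 42.1).
Mode = (α−1)/β = 11.5/42.1 = 0.273.
Mean = α/β = 12.5/42.1 = 0.297.
Difference = 0.297 − 0.273 = 0.024.
The mean is pulled above the mode by the posterior's right skew.

0.024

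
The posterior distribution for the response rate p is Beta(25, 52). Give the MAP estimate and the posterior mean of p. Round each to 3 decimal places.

Mode = (25−1)/(25+52−2) = 24/75 = 0.320.
Mean = 25/(25+52) = 25/77 = 0.325.

MAP estimate = 0.320, posterior mean = 0.325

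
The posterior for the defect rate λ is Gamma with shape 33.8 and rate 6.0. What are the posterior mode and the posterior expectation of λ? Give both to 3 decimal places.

λ_MAP = 5.467, E[λ|data] = 5.633

Mode = (α−1)/β = 32.8/6.0 = 5.467.
Mean = α/β = 33.8/6.0 = 5.633.
The mean is pulled above the mode by the posterior's right skew.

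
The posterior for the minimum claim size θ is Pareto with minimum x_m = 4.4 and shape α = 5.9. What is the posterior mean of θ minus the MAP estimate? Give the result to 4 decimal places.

0.8980

The Pareto density is strictly decreasing on [x_m, ∞), so the mode is x_m = 4.4000.
Mean = α·x_m/(α−1) = 5.9·4.4/4.9 = 5.2980.
Difference = 5.2980 − 4.4000 = 0.8980.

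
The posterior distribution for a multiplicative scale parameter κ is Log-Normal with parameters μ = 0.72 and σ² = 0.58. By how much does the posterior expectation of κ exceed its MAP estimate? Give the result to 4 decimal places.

1.5953

Mode = exp(μ − σ²) = exp(0.14) = 1.1503.
Mean = exp(μ + σ²/2) = exp(1.010) = 2.7456.
Difference = 2.7456 − 1.1503 = 1.5953.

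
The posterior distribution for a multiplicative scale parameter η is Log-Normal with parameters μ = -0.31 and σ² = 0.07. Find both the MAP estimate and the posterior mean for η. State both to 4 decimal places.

MAP = 0.6839; posterior mean = 0.7596

Mode = exp(μ − σ²) = exp(-0.38) = 0.6839.
Mean = exp(μ + σ²/2) = exp(-0.275) = 0.7596.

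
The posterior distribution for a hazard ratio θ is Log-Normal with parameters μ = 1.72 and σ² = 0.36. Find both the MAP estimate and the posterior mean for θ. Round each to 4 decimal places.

MAP = 3.8962, posterior mean = 6.6859

Mode = exp(μ − σ²) = exp(1.36) = 3.8962.
Mean = exp(μ + σ²/2) = exp(1.900) = 6.6859.
Mean > mode: the posterior has a right tail.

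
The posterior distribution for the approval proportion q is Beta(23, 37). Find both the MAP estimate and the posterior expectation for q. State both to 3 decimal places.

Mode = (23−1)/(23+37−2) = 22/58 = 0.379.
Mean = 23/(23+37) = 23/60 = 0.383.
Mean > mode: the posterior has a right tail.

q_MAP = 0.379, E[q|data] = 0.383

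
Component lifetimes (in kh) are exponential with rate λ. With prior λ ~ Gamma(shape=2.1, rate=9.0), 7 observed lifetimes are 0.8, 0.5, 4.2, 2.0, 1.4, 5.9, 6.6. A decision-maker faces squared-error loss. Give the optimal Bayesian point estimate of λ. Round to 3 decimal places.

0.299

Σ times = 21.4. Posterior: Gamma(shape = 2.1+7 = 9.1, rate = 9.0+21.4 = 30.4).
Mode = (α−1)/β = 8.1/30.4 = 0.266.
Mean = α/β = 9.1/30.4 = 0.299.
Squared-error loss ⇒ the optimal estimator is the posterior mean.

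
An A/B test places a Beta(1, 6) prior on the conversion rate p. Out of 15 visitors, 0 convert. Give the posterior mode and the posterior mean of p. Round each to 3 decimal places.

Posterior: Beta(1+0, 6+15) = Beta(1, 21).
Since α = 1 ≤ 1 and β > 1, the Beta density is monotone decreasing on [0,1]; the mode is at 0.
Mean = 1/(1+21) = 0.045.
Mean > mode: the posterior has a right tail.

MAP = 0.000; posterior mean = 0.045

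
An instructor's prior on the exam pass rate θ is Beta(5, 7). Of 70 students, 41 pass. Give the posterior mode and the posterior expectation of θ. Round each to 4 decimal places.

Posterior: Beta(5+41, 7+29) = Beta(46, 36).
Mode = (46−1)/(46+36−2) = 45/80 = 0.5625.
Mean = 46/(46+36) = 46/82 = 0.5610.
The mean is pulled below the mode by the posterior's left skew.

posterior mode = 0.5625, posterior expectation = 0.5610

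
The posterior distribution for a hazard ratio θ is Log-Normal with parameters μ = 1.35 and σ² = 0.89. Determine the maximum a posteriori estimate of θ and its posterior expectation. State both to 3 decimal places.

MAP = 1.584; posterior mean = 6.019

Mode = exp(μ − σ²) = exp(0.46) = 1.584.
Mean = exp(μ + σ²/2) = exp(1.795) = 6.019.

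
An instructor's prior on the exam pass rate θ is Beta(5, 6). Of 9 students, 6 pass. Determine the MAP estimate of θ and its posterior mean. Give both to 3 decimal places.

Posterior: Beta(5+6, 6+3) = Beta(11, 9).
Mode = (11−1)/(11+9−2) = 10/18 = 0.556.
Mean = 11/(11+9) = 11/20 = 0.550.
The mean is pulled below the mode by the posterior's left skew.

MAP estimate = 0.556, posterior mean = 0.550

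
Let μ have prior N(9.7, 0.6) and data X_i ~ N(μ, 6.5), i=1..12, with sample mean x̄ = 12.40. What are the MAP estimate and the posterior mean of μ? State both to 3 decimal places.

Posterior for μ is Normal. Precision-weighted mean: (1/0.6·9.7 + 12/6.5·12.40) / (1/0.6 + 12/6.5) = 11.119.
A Normal posterior is symmetric, so mode = mean.

μ_MAP = 11.119, E[μ|data] = 11.119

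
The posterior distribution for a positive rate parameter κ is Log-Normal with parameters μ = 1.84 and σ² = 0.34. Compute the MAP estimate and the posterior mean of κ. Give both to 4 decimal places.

MAP = 4.4817; posterior mean = 7.4633

Mode = exp(μ − σ²) = exp(1.50) = 4.4817.
Mean = exp(μ + σ²/2) = exp(2.010) = 7.4633.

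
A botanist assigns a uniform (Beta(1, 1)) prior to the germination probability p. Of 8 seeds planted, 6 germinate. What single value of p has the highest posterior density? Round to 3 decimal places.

Posterior: Beta(1+6, 1+2) = Beta(7, 3).
Mode = (7−1)/(7+3−2) = 6/8 = 0.750.
With a flat prior the MAP equals the MLE, 6/8.
Mean = 7/(7+3) = 7/10 = 0.700.
This is the posterior mode — the MAP estimate.

0.750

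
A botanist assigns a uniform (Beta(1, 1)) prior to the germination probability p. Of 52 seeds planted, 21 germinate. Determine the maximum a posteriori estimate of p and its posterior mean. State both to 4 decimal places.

MAP: 0.4038. Posterior mean: 0.4074.

Posterior: Beta(1+21, 1+31) = Beta(22, 32).
Mode = (22−1)/(22+32−2) = 21/52 = 0.4038.
With a flat prior the MAP equals the MLE, 21/52.
Mean = 22/(22+32) = 22/54 = 0.4074.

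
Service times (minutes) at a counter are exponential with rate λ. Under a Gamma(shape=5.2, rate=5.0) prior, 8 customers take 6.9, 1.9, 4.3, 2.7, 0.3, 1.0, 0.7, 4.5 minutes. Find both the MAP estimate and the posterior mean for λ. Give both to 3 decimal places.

MAP: 0.447. Posterior mean: 0.484.

Σ times = 22.3. Posterior: Gamma(shape = 5.2+8 = 13.2, rate = 5.0+22.3 = 27.3).
Mode = (α−1)/β = 12.2/27.3 = 0.447.
Mean = α/β = 13.2/27.3 = 0.484.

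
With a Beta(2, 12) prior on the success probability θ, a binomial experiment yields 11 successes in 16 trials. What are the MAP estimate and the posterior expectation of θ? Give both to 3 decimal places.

Posterior: Beta(2+11, 12+5) = Beta(13, 17).
Mode = (13−1)/(13+17−2) = 12/28 = 0.429.
Mean = 13/(13+17) = 13/30 = 0.433.

MAP estimate = 0.429, posterior expectation = 0.433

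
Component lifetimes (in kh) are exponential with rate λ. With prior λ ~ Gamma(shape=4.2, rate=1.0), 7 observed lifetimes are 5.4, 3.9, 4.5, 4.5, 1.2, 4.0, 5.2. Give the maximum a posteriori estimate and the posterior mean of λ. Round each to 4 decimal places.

Σ times = 28.7. Posterior: Gamma(shape = 4.2+7 = 11.2, rate = 1.0+28.7 = 29.7).
Mode = (α−1)/β = 10.2/29.7 = 0.3434.
Mean = α/β = 11.2/29.7 = 0.3771.

λ_MAP = 0.3434, E[λ|data] = 0.3771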